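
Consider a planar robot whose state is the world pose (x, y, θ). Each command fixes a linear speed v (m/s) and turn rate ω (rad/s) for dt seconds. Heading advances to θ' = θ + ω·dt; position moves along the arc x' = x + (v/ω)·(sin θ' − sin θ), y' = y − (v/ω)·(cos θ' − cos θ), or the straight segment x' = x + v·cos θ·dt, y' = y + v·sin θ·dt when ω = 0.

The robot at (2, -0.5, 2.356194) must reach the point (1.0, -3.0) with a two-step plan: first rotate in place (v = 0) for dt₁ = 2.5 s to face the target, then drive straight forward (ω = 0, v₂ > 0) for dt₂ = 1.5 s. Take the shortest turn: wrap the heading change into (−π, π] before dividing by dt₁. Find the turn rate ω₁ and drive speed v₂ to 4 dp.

heading to target = atan2(-3−-0.5, 1−2) = -1.9513
Δθ = wrap(-1.9513 − 2.3562) = 1.9757; ω₁ = Δθ/dt₁ = 0.7903
distance = √((1−2)² + (-3−-0.5)²) = 2.6926; v₂ = distance/dt₂ = 1.7951

ω₁ = 0.7903, v₂ = 1.7951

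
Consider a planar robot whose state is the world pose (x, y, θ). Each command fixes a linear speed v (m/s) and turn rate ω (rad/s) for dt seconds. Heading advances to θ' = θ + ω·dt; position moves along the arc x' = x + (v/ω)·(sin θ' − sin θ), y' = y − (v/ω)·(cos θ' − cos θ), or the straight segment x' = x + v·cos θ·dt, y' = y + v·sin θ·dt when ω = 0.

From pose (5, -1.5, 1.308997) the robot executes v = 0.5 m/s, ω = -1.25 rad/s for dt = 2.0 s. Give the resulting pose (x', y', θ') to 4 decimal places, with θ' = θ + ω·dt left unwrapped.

θ' = 1.3090 + -1.25·2.0 = -1.1910
R = v/ω = 0.5/-1.25 = -0.4000
x' = 5 + -0.4000·(sin -1.1910 − sin 1.3090) = 5.7579
y' = -1.5 − -0.4000·(cos -1.1910 − cos 1.3090) = -1.4552

(5.7579, -1.4552, -1.1910)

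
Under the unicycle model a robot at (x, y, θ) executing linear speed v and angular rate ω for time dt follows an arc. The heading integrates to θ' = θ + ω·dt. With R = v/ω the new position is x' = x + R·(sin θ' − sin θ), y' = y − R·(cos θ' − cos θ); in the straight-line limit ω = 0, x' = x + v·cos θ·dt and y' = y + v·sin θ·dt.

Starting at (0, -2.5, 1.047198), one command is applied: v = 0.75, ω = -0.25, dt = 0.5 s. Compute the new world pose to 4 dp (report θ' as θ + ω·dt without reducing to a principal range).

(0.2073, -2.1878, 0.9222)

θ' = 1.0472 + -0.25·0.5 = 0.9222
R = v/ω = 0.75/-0.25 = -3.0000
x' = 0 + -3.0000·(sin 0.9222 − sin 1.0472) = 0.2073
y' = -2.5 − -3.0000·(cos 0.9222 − cos 1.0472) = -2.1878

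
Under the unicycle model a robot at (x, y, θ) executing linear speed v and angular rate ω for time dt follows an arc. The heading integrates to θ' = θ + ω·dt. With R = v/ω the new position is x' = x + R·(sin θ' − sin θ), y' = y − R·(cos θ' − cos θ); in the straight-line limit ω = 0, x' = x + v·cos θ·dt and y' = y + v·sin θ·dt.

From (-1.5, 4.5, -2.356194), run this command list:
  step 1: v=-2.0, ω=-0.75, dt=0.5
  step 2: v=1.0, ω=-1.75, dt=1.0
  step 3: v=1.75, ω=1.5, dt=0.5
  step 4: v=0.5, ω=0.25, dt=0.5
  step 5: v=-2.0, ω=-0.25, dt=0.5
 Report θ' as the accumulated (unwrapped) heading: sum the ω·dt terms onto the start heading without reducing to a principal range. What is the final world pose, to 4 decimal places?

(-1.3017, 5.7780, -3.7312)

step 1: θ'=-2.7312 (R=2.6667) → pose (-0.6783, 5.0596, -2.7312)
step 2: θ'=-4.4812 (R=-0.5714) → pose (-1.4625, 5.4527, -4.4812)
step 3: θ'=-3.7312 (R=1.1667) → pose (-1.9494, 6.1550, -3.7312)
step 4: θ'=-3.6062 (R=2.0000) → pose (-2.1654, 6.2807, -3.6062)
step 5: θ'=-3.7312 (R=8.0000) → pose (-1.3017, 5.7780, -3.7312)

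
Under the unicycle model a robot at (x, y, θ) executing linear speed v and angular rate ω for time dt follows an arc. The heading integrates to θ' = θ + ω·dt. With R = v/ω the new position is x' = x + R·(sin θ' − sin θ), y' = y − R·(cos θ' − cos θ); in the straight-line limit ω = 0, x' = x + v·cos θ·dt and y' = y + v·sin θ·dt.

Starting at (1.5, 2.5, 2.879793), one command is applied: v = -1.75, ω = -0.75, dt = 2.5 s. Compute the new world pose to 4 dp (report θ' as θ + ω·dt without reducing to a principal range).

(2.8655, -1.0051, 1.0048)

θ' = 2.8798 + -0.75·2.5 = 1.0048
R = v/ω = -1.75/-0.75 = 2.3333
x' = 1.5 + 2.3333·(sin 1.0048 − sin 2.8798) = 2.8655
y' = 2.5 − 2.3333·(cos 1.0048 − cos 2.8798) = -1.0051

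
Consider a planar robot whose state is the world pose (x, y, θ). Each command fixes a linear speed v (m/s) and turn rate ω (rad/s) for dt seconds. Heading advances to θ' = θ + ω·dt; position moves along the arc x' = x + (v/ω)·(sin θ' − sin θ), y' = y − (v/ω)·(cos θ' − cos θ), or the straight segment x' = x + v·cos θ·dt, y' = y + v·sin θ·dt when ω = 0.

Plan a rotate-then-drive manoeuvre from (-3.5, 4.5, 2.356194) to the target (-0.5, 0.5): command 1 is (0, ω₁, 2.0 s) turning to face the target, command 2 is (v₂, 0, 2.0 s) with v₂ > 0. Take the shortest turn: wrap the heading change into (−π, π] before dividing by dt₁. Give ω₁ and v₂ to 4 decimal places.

heading to target = atan2(0.5−4.5, -0.5−-3.5) = -0.9273
Δθ = wrap(-0.9273 − 2.3562) = 2.9997; ω₁ = Δθ/dt₁ = 1.4998
distance = √((-0.5−-3.5)² + (0.5−4.5)²) = 5.0000; v₂ = distance/dt₂ = 2.5000

ω₁ = 1.4998, v₂ = 2.5000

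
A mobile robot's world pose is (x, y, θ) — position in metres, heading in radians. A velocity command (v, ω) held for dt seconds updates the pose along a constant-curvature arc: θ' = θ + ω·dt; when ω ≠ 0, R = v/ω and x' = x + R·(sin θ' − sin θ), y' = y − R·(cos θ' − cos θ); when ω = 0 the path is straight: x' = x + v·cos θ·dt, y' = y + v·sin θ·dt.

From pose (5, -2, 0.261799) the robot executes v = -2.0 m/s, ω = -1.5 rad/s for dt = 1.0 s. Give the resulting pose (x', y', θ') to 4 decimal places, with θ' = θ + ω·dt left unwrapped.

(3.3946, -1.1474, -1.2382)

θ' = 0.2618 + -1.5·1.0 = -1.2382
R = v/ω = -2.0/-1.5 = 1.3333
x' = 5 + 1.3333·(sin -1.2382 − sin 0.2618) = 3.3946
y' = -2 − 1.3333·(cos -1.2382 − cos 0.2618) = -1.1474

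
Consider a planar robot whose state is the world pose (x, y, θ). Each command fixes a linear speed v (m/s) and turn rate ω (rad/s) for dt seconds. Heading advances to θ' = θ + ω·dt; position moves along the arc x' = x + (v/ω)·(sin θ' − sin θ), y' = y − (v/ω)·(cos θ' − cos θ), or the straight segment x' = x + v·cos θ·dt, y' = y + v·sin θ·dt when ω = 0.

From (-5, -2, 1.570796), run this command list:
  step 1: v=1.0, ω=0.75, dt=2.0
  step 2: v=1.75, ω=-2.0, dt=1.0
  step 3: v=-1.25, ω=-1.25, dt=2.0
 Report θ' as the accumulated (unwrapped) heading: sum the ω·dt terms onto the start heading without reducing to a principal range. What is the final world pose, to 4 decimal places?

(-8.8126, 0.9606, -1.4292)

step 1: θ'=3.0708 (R=1.3333) → pose (-6.2390, -0.6700, 3.0708)
step 2: θ'=1.0708 (R=-0.8750) → pose (-6.9450, 0.6223, 1.0708)
step 3: θ'=-1.4292 (R=1.0000) → pose (-8.8126, 0.9606, -1.4292)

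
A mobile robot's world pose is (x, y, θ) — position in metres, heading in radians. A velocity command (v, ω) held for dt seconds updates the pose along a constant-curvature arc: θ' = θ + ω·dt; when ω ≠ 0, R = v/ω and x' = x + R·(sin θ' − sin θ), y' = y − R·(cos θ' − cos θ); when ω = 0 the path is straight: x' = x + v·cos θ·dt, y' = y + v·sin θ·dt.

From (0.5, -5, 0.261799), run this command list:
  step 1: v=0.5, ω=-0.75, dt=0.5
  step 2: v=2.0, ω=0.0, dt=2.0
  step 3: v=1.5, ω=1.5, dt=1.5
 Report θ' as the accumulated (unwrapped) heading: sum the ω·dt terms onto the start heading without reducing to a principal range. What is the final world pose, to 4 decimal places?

(5.6793, -3.9035, 2.1368)

step 1: θ'=-0.1132 (R=-0.6667) → pose (0.7479, -4.9816, -0.1132)
step 2: θ'=-0.1132 (straight) → pose (4.7223, -5.4334, -0.1132)
step 3: θ'=2.1368 (R=1.0000) → pose (5.6793, -3.9035, 2.1368)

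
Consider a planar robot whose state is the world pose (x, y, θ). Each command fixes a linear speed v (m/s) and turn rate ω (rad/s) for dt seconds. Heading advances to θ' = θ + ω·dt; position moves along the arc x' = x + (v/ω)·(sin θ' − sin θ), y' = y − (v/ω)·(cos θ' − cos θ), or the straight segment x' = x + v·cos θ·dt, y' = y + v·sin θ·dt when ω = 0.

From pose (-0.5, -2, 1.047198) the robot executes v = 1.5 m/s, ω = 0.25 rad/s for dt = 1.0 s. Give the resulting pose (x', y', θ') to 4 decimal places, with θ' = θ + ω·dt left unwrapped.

θ' = 1.0472 + 0.25·1.0 = 1.2972
R = v/ω = 1.5/0.25 = 6.0000
x' = -0.5 + 6.0000·(sin 1.2972 − sin 1.0472) = 0.0807
y' = -2 − 6.0000·(cos 1.2972 − cos 1.0472) = -0.6212

(0.0807, -0.6212, 1.2972)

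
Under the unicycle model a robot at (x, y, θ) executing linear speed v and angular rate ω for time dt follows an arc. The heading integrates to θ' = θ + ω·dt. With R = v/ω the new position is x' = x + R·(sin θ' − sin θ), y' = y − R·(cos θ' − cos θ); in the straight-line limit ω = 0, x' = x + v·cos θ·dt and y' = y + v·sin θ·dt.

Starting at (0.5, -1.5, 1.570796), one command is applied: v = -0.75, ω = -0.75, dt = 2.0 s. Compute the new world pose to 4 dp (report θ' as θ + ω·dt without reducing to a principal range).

θ' = 1.5708 + -0.75·2.0 = 0.0708
R = v/ω = -0.75/-0.75 = 1.0000
x' = 0.5 + 1.0000·(sin 0.0708 − sin 1.5708) = -0.4293
y' = -1.5 − 1.0000·(cos 0.0708 − cos 1.5708) = -2.4975

(-0.4293, -2.4975, 0.0708)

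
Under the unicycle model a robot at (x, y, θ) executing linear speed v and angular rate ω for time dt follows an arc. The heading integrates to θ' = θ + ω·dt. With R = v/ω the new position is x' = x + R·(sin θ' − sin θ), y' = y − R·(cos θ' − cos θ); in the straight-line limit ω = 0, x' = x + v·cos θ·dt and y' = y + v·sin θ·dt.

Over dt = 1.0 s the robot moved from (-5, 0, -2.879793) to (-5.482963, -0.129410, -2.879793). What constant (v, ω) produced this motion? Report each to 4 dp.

v = 0.5000, ω = 0.0000

Δθ = -2.879793 − -2.879793 = 0.000000
ω = Δθ/dt = 0.000000/1.0 = 0.0000
ω = 0 → v = (Δx·cos θ + Δy·sin θ)/dt = 0.5000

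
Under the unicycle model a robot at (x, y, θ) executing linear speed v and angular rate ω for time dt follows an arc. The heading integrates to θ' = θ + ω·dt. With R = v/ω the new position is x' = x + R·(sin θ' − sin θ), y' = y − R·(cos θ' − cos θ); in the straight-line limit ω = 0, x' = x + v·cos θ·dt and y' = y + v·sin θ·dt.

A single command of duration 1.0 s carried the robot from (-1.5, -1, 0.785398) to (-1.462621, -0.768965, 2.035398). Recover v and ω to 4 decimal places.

v = 0.2500, ω = 1.2500

Δθ = 2.035398 − 0.785398 = 1.250000
ω = Δθ/dt = 1.250000/1.0 = 1.2500
R = −Δy/(cos θ' − cos θ) = 0.2000
v = R·ω = 0.2000·1.2500 = 0.2500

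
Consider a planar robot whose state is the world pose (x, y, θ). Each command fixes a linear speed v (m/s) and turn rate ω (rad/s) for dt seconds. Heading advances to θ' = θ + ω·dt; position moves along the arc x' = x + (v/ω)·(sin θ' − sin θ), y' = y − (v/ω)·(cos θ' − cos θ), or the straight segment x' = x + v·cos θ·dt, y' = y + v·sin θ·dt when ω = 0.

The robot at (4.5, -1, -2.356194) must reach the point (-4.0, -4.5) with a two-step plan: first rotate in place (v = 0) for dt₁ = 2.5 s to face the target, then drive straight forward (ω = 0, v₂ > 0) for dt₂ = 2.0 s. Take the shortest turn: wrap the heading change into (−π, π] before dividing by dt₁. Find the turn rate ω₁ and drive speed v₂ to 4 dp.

ω₁ = -0.1579, v₂ = 4.5962

heading to target = atan2(-4.5−-1, -4−4.5) = -2.7510
Δθ = wrap(-2.7510 − -2.3562) = -0.3948; ω₁ = Δθ/dt₁ = -0.1579
distance = √((-4−4.5)² + (-4.5−-1)²) = 9.1924; v₂ = distance/dt₂ = 4.5962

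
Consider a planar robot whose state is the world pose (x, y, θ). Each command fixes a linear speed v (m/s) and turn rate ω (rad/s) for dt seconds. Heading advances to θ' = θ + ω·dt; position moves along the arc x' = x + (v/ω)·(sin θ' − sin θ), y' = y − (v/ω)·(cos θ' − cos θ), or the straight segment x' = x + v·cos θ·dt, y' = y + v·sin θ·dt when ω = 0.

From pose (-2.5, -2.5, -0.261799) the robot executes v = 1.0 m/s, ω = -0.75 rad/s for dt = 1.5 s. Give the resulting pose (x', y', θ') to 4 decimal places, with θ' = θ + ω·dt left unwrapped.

(-1.5343, -3.5440, -1.3868)

θ' = -0.2618 + -0.75·1.5 = -1.3868
R = v/ω = 1.0/-0.75 = -1.3333
x' = -2.5 + -1.3333·(sin -1.3868 − sin -0.2618) = -1.5343
y' = -2.5 − -1.3333·(cos -1.3868 − cos -0.2618) = -3.5440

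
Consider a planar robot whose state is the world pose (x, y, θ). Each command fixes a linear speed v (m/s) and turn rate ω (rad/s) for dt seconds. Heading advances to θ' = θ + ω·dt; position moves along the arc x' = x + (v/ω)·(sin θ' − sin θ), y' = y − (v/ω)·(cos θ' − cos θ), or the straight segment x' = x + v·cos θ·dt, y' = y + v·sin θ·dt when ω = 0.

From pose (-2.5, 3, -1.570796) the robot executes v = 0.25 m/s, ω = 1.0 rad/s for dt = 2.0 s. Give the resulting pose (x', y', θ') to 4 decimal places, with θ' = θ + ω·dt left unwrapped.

θ' = -1.5708 + 1.0·2.0 = 0.4292
R = v/ω = 0.25/1.0 = 0.2500
x' = -2.5 + 0.2500·(sin 0.4292 − sin -1.5708) = -2.1460
y' = 3 − 0.2500·(cos 0.4292 − cos -1.5708) = 2.7727

(-2.1460, 2.7727, 0.4292)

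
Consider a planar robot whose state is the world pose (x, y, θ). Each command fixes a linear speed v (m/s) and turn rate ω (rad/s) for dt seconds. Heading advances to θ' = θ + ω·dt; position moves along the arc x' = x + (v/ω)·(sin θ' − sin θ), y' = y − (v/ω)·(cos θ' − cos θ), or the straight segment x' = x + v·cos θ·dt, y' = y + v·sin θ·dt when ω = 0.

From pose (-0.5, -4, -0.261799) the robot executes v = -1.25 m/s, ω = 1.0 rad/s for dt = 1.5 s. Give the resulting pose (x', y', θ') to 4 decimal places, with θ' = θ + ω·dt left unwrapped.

(-2.0050, -4.7993, 1.2382)

θ' = -0.2618 + 1.0·1.5 = 1.2382
R = v/ω = -1.25/1.0 = -1.2500
x' = -0.5 + -1.2500·(sin 1.2382 − sin -0.2618) = -2.0050
y' = -4 − -1.2500·(cos 1.2382 − cos -0.2618) = -4.7993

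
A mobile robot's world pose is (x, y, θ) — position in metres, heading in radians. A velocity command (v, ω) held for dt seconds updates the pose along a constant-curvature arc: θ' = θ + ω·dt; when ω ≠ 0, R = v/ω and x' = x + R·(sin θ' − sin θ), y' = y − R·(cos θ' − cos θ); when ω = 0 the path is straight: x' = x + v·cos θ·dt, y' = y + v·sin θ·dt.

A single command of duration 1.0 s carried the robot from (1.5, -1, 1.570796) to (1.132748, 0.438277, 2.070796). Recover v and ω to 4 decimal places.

Δθ = 2.070796 − 1.570796 = 0.500000
ω = Δθ/dt = 0.500000/1.0 = 0.5000
R = −Δy/(cos θ' − cos θ) = 3.0000
v = R·ω = 3.0000·0.5000 = 1.5000

v = 1.5000, ω = 0.5000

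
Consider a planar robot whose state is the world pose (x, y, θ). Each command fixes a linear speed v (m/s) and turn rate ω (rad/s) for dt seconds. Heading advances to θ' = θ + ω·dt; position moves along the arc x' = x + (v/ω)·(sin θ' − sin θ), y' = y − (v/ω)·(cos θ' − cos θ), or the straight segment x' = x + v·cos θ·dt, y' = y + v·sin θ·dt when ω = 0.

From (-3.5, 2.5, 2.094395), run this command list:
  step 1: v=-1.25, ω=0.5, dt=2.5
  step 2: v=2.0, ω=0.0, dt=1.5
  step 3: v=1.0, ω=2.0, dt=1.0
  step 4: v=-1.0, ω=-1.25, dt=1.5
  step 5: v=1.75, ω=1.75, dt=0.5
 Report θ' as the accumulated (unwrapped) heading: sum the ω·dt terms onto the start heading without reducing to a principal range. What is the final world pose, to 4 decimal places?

(-4.2958, 0.5549, 4.3444)

step 1: θ'=3.3444 (R=-2.5000) → pose (-0.8314, 1.3012, 3.3444)
step 2: θ'=3.3444 (straight) → pose (-3.7699, 0.6970, 3.3444)
step 3: θ'=5.3444 (R=0.5000) → pose (-4.0726, -0.0881, 5.3444)
step 4: θ'=3.4694 (R=0.8000) → pose (-3.6847, 1.1419, 3.4694)
step 5: θ'=4.3444 (R=1.0000) → pose (-4.2958, 0.5549, 4.3444)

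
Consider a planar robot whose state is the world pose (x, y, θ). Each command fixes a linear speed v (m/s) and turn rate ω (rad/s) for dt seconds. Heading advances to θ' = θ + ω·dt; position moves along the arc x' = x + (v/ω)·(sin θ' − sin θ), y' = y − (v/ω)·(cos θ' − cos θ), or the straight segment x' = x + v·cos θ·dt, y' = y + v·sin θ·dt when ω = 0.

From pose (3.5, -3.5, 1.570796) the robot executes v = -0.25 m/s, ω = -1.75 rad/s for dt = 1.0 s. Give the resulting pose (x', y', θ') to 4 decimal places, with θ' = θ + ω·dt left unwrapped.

θ' = 1.5708 + -1.75·1.0 = -0.1792
R = v/ω = -0.25/-1.75 = 0.1429
x' = 3.5 + 0.1429·(sin -0.1792 − sin 1.5708) = 3.3317
y' = -3.5 − 0.1429·(cos -0.1792 − cos 1.5708) = -3.6406

(3.3317, -3.6406, -0.1792)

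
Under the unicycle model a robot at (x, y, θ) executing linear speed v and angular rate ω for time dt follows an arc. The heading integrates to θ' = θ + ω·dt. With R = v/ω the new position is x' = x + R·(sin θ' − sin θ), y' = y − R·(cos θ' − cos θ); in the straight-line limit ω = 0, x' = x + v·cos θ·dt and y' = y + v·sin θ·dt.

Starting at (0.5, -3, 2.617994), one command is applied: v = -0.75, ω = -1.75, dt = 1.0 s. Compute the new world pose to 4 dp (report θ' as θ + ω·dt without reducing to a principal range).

θ' = 2.6180 + -1.75·1.0 = 0.8680
R = v/ω = -0.75/-1.75 = 0.4286
x' = 0.5 + 0.4286·(sin 0.8680 − sin 2.6180) = 0.6127
y' = -3 − 0.4286·(cos 0.8680 − cos 2.6180) = -3.6482

(0.6127, -3.6482, 0.8680)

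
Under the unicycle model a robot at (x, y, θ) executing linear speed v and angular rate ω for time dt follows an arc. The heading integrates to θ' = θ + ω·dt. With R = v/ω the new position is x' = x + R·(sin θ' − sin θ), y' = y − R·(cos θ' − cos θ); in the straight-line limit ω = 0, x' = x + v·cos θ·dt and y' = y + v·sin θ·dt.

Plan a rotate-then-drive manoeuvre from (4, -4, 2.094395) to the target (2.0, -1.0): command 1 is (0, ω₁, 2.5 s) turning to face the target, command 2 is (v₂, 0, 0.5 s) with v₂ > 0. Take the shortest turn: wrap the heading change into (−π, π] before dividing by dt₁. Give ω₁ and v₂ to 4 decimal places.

ω₁ = 0.0258, v₂ = 7.2111

heading to target = atan2(-1−-4, 2−4) = 2.1588
Δθ = wrap(2.1588 − 2.0944) = 0.0644; ω₁ = Δθ/dt₁ = 0.0258
distance = √((2−4)² + (-1−-4)²) = 3.6056; v₂ = distance/dt₂ = 7.2111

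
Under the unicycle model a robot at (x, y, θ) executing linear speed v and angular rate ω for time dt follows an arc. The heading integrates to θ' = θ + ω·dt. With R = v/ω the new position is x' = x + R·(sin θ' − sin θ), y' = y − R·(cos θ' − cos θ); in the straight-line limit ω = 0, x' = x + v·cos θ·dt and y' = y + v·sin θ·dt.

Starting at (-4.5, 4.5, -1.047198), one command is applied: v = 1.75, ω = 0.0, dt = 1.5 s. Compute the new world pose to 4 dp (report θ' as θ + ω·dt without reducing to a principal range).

(-3.1875, 2.2267, -1.0472)

θ' = -1.0472 + 0.0·1.5 = -1.0472
ω = 0 → straight: x' = -4.5 + 1.75·cos(-1.0472)·1.5 = -3.1875
y' = 4.5 + 1.75·sin(-1.0472)·1.5 = 2.2267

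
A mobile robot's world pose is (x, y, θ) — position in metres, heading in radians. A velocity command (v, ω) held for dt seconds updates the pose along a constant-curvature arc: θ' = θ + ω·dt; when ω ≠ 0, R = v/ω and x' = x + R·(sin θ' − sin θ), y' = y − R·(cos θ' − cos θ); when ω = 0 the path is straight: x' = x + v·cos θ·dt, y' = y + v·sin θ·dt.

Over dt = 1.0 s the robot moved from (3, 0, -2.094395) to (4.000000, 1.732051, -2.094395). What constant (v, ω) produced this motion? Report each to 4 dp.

v = -2.0000, ω = 0.0000

Δθ = -2.094395 − -2.094395 = 0.000000
ω = Δθ/dt = 0.000000/1.0 = 0.0000
ω = 0 → v = (Δx·cos θ + Δy·sin θ)/dt = -2.0000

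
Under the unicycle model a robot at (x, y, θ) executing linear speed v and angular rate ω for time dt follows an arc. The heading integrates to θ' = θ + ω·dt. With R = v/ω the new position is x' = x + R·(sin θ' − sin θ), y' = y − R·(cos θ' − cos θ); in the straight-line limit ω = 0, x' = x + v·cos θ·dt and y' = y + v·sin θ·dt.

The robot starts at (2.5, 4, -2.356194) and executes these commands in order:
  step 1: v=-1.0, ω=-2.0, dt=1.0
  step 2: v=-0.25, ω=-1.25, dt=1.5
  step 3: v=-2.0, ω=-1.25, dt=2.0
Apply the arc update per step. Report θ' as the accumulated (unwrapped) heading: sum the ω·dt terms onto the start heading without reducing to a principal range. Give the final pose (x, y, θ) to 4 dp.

step 1: θ'=-4.3562 (R=0.5000) → pose (3.3222, 3.8208, -4.3562)
step 2: θ'=-6.2312 (R=0.2000) → pose (3.1451, 3.5513, -6.2312)
step 3: θ'=-8.7312 (R=1.6000) → pose (2.0391, 6.3795, -8.7312)

(2.0391, 6.3795, -8.7312)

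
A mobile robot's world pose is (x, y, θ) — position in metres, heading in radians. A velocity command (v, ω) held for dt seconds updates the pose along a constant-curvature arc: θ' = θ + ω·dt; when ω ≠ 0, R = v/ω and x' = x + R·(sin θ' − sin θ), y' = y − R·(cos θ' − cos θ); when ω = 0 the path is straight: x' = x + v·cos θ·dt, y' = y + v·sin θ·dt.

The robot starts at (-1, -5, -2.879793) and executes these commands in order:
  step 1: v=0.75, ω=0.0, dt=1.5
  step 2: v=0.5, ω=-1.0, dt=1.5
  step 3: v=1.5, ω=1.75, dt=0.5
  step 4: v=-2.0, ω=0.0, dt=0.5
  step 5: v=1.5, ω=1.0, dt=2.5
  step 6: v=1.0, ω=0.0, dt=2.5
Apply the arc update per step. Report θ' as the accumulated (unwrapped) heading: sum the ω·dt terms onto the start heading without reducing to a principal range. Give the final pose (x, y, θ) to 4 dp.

(-2.7179, -9.1220, -1.0048)

step 1: θ'=-2.8798 (straight) → pose (-2.0867, -5.2912, -2.8798)
step 2: θ'=-4.3798 (R=-0.5000) → pose (-2.6887, -4.9715, -4.3798)
step 3: θ'=-3.5048 (R=0.8571) → pose (-3.1943, -4.4501, -3.5048)
step 4: θ'=-3.5048 (straight) → pose (-2.2596, -4.8054, -3.5048)
step 5: θ'=-1.0048 (R=1.5000) → pose (-4.0585, -7.0119, -1.0048)
step 6: θ'=-1.0048 (straight) → pose (-2.7179, -9.1220, -1.0048)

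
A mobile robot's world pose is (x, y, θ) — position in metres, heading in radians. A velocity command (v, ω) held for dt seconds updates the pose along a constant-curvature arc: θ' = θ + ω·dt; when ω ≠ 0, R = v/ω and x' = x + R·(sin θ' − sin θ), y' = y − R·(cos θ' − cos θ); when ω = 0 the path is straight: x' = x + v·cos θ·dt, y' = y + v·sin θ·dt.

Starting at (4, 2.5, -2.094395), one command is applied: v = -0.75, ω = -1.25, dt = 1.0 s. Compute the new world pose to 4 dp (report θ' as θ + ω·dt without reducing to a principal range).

θ' = -2.0944 + -1.25·1.0 = -3.3444
R = v/ω = -0.75/-1.25 = 0.6000
x' = 4 + 0.6000·(sin -3.3444 − sin -2.0944) = 4.6405
y' = 2.5 − 0.6000·(cos -3.3444 − cos -2.0944) = 2.7877

(4.6405, 2.7877, -3.3444)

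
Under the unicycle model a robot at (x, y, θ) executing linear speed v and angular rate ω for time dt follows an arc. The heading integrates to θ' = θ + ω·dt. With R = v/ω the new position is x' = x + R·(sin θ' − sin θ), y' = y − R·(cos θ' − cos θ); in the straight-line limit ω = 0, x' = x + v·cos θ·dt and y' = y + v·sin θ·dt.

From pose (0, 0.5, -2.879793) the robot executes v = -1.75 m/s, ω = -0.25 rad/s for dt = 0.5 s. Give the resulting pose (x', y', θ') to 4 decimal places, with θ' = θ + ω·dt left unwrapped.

θ' = -2.8798 + -0.25·0.5 = -3.0048
R = v/ω = -1.75/-0.25 = 7.0000
x' = 0 + 7.0000·(sin -3.0048 − sin -2.8798) = 0.8571
y' = 0.5 − 7.0000·(cos -3.0048 − cos -2.8798) = 0.6731

(0.8571, 0.6731, -3.0048)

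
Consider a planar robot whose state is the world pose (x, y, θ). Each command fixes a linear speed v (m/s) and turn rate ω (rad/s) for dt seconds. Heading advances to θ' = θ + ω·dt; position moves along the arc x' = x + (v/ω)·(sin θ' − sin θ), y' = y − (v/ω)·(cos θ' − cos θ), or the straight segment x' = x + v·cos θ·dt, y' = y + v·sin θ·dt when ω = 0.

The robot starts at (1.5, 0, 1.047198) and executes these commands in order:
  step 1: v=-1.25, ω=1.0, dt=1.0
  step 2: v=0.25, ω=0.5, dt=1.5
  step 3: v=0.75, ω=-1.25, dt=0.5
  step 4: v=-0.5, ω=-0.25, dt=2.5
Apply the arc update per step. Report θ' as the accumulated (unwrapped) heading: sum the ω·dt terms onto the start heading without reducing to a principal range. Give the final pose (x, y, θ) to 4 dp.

step 1: θ'=2.0472 (R=-1.2500) → pose (1.4717, -1.1982, 2.0472)
step 2: θ'=2.7972 (R=0.5000) → pose (1.1962, -0.9569, 2.7972)
step 3: θ'=2.1722 (R=-0.6000) → pose (0.9041, -0.7316, 2.1722)
step 4: θ'=1.5472 (R=2.0000) → pose (1.2544, -1.9104, 1.5472)

(1.2544, -1.9104, 1.5472)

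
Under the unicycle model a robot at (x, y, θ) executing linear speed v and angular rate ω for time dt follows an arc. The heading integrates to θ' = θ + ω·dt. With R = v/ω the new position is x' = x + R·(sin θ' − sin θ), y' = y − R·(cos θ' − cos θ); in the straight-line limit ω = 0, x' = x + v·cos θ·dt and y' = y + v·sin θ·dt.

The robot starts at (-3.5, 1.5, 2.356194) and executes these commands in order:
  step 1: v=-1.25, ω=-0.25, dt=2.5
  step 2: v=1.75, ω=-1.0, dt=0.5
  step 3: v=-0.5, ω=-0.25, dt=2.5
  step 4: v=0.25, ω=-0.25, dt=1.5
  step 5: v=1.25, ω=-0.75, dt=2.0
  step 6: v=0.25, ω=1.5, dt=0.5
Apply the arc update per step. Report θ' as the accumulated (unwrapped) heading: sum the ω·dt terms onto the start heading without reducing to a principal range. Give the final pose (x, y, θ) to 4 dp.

step 1: θ'=1.7312 (R=5.0000) → pose (-2.0997, -1.2370, 1.7312)
step 2: θ'=1.2312 (R=-1.7500) → pose (-2.0222, -0.3745, 1.2312)
step 3: θ'=0.6062 (R=2.0000) → pose (-2.7685, -1.3520, 0.6062)
step 4: θ'=0.2312 (R=-1.0000) → pose (-2.4279, -1.2004, 0.2312)
step 5: θ'=-1.2688 (R=-1.6667) → pose (-0.4548, -2.3270, -1.2688)
step 6: θ'=-0.5188 (R=0.1667) → pose (-0.3783, -2.4222, -0.5188)

(-0.3783, -2.4222, -0.5188)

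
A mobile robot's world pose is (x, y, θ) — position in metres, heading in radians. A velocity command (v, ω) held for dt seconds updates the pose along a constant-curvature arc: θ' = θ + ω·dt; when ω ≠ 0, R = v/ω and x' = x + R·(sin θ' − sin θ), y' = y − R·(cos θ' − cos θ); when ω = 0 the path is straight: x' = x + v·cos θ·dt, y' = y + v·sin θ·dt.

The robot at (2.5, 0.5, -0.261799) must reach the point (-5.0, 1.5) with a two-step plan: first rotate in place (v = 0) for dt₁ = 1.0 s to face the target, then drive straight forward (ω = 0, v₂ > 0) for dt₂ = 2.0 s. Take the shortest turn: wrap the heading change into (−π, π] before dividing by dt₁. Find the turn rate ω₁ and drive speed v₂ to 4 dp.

ω₁ = -3.0123, v₂ = 3.7832

heading to target = atan2(1.5−0.5, -5−2.5) = 3.0090
Δθ = wrap(3.0090 − -0.2618) = -3.0123; ω₁ = Δθ/dt₁ = -3.0123
distance = √((-5−2.5)² + (1.5−0.5)²) = 7.5664; v₂ = distance/dt₂ = 3.7832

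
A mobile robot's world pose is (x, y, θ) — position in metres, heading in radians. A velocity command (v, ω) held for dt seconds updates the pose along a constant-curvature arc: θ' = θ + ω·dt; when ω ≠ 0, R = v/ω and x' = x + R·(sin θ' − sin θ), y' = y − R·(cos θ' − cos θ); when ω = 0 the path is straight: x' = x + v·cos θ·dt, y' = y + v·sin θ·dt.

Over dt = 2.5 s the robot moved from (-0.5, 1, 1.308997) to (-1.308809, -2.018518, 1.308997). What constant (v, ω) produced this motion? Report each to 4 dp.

Δθ = 1.308997 − 1.308997 = 0.000000
ω = Δθ/dt = 0.000000/2.5 = 0.0000
ω = 0 → v = (Δx·cos θ + Δy·sin θ)/dt = -1.2500

v = -1.2500, ω = 0.0000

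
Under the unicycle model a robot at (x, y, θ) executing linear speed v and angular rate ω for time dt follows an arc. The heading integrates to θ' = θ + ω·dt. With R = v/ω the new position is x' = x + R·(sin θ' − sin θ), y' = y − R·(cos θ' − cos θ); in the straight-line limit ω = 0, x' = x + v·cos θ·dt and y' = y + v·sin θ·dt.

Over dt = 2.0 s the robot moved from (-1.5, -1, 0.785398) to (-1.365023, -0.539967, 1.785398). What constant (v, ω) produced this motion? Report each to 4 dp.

v = 0.2500, ω = 0.5000

Δθ = 1.785398 − 0.785398 = 1.000000
ω = Δθ/dt = 1.000000/2.0 = 0.5000
R = −Δy/(cos θ' − cos θ) = 0.5000
v = R·ω = 0.5000·0.5000 = 0.2500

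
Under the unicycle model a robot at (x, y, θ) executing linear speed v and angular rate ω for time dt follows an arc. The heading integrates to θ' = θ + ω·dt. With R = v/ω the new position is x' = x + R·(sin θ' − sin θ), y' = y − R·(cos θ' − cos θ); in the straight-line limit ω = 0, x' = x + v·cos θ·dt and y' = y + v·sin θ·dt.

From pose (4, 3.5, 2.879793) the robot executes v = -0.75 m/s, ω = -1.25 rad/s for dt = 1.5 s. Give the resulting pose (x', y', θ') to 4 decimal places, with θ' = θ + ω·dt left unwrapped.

(4.3511, 2.5987, 1.0048)

θ' = 2.8798 + -1.25·1.5 = 1.0048
R = v/ω = -0.75/-1.25 = 0.6000
x' = 4 + 0.6000·(sin 1.0048 − sin 2.8798) = 4.3511
y' = 3.5 − 0.6000·(cos 1.0048 − cos 2.8798) = 2.5987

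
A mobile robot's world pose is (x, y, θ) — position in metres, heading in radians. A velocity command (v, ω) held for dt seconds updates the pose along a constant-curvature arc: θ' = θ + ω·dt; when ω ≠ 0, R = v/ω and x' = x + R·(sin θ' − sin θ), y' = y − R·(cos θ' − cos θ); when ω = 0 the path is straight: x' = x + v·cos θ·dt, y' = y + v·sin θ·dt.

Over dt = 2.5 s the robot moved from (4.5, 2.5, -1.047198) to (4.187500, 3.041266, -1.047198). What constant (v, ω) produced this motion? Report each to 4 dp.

Δθ = -1.047198 − -1.047198 = 0.000000
ω = Δθ/dt = 0.000000/2.5 = 0.0000
ω = 0 → v = (Δx·cos θ + Δy·sin θ)/dt = -0.2500

v = -0.2500, ω = 0.0000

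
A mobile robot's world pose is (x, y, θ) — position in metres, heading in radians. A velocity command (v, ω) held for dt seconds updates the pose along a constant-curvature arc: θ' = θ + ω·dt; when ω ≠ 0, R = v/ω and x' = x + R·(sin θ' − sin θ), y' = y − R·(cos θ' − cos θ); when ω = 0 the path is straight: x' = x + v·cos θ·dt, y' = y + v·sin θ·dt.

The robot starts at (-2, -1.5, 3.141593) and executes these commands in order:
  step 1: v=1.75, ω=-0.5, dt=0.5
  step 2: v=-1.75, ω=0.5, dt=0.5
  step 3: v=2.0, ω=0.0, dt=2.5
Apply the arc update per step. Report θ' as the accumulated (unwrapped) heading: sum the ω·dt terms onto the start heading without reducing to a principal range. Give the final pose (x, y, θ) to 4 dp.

step 1: θ'=2.8916 (R=-3.5000) → pose (-2.8659, -1.3912, 2.8916)
step 2: θ'=3.1416 (R=-3.5000) → pose (-2.0000, -1.5000, 3.1416)
step 3: θ'=3.1416 (straight) → pose (-7.0000, -1.5000, 3.1416)

(-7.0000, -1.5000, 3.1416)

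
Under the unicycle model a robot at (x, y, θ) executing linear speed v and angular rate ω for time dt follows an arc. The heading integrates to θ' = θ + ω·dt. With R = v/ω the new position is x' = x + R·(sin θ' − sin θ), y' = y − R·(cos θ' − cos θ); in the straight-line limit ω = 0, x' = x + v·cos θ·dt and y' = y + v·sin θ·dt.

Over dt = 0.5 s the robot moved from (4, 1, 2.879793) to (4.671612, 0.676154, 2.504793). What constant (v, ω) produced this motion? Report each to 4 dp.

Δθ = 2.504793 − 2.879793 = -0.375000
ω = Δθ/dt = -0.375000/0.5 = -0.7500
R = Δx/(sin θ' − sin θ) = 2.0000
v = R·ω = 2.0000·-0.7500 = -1.5000

v = -1.5000, ω = -0.7500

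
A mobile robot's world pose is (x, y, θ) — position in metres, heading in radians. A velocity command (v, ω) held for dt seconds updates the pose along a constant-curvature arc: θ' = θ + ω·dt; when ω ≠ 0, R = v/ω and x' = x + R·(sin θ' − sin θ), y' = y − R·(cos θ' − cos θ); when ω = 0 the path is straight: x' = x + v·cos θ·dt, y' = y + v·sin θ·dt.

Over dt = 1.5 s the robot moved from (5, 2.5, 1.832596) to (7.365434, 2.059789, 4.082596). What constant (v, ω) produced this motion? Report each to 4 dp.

v = -2.0000, ω = 1.5000

Δθ = 4.082596 − 1.832596 = 2.250000
ω = Δθ/dt = 2.250000/1.5 = 1.5000
R = Δx/(sin θ' − sin θ) = -1.3333
v = R·ω = -1.3333·1.5000 = -2.0000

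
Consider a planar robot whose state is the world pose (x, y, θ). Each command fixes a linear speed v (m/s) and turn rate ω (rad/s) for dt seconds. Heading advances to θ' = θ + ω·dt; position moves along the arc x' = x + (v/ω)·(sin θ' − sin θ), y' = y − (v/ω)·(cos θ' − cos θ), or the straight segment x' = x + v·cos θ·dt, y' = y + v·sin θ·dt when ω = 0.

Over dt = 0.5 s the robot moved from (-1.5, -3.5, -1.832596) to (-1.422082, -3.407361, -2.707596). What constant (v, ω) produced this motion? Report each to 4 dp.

Δθ = -2.707596 − -1.832596 = -0.875000
ω = Δθ/dt = -0.875000/0.5 = -1.7500
R = −Δy/(cos θ' − cos θ) = 0.1429
v = R·ω = 0.1429·-1.7500 = -0.2500

v = -0.2500, ω = -1.7500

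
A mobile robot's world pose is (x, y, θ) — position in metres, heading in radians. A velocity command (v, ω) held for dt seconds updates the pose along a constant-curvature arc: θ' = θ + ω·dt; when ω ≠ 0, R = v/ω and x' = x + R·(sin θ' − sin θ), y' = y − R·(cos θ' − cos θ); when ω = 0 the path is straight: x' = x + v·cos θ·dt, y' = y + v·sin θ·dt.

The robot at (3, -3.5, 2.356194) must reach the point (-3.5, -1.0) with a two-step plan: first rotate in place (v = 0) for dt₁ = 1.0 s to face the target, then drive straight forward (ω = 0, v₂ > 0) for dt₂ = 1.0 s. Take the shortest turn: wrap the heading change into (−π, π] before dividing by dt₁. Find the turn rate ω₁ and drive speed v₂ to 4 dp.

ω₁ = 0.4182, v₂ = 6.9642

heading to target = atan2(-1−-3.5, -3.5−3) = 2.7744
Δθ = wrap(2.7744 − 2.3562) = 0.4182; ω₁ = Δθ/dt₁ = 0.4182
distance = √((-3.5−3)² + (-1−-3.5)²) = 6.9642; v₂ = distance/dt₂ = 6.9642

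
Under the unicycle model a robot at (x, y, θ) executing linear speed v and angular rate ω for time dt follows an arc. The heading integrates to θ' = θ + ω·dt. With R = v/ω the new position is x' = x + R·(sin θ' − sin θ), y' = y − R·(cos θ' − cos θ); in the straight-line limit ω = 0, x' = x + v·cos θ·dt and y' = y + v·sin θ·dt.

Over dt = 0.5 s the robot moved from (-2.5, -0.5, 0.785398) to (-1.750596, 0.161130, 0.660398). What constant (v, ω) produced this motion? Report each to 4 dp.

Δθ = 0.660398 − 0.785398 = -0.125000
ω = Δθ/dt = -0.125000/0.5 = -0.2500
R = Δx/(sin θ' − sin θ) = -8.0000
v = R·ω = -8.0000·-0.2500 = 2.0000

v = 2.0000, ω = -0.2500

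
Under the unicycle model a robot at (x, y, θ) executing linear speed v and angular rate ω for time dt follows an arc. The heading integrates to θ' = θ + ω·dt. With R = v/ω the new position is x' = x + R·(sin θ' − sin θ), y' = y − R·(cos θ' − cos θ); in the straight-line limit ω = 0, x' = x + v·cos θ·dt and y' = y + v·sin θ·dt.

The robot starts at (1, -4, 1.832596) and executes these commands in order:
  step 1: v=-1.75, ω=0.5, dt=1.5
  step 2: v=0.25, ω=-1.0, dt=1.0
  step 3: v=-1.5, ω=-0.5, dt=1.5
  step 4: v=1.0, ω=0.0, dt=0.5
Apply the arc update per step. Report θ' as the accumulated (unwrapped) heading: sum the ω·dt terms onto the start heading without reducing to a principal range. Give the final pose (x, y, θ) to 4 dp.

(1.9629, -7.5368, 0.8326)

step 1: θ'=2.5826 (R=-3.5000) → pose (2.5246, -6.0614, 2.5826)
step 2: θ'=1.5826 (R=-0.2500) → pose (2.4072, -5.8524, 1.5826)
step 3: θ'=0.8326 (R=3.0000) → pose (1.6264, -7.9067, 0.8326)
step 4: θ'=0.8326 (straight) → pose (1.9629, -7.5368, 0.8326)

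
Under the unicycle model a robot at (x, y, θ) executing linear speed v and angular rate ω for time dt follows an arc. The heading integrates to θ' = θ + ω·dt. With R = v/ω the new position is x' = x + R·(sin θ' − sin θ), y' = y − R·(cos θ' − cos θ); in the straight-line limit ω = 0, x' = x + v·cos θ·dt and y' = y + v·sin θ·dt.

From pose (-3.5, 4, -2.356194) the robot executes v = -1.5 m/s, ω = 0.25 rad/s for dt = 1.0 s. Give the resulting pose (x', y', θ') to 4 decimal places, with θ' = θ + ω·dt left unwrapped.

(-2.5822, 5.1815, -2.1062)

θ' = -2.3562 + 0.25·1.0 = -2.1062
R = v/ω = -1.5/0.25 = -6.0000
x' = -3.5 + -6.0000·(sin -2.1062 − sin -2.3562) = -2.5822
y' = 4 − -6.0000·(cos -2.1062 − cos -2.3562) = 5.1815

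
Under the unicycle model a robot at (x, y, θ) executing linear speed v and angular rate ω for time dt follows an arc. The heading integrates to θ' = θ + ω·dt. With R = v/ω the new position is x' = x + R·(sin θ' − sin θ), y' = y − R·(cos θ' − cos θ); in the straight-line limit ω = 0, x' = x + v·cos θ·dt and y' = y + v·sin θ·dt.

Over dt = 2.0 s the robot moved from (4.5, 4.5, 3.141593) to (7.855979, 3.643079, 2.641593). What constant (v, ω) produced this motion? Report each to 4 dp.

Δθ = 2.641593 − 3.141593 = -0.500000
ω = Δθ/dt = -0.500000/2.0 = -0.2500
R = Δx/(sin θ' − sin θ) = 7.0000
v = R·ω = 7.0000·-0.2500 = -1.7500

v = -1.7500, ω = -0.2500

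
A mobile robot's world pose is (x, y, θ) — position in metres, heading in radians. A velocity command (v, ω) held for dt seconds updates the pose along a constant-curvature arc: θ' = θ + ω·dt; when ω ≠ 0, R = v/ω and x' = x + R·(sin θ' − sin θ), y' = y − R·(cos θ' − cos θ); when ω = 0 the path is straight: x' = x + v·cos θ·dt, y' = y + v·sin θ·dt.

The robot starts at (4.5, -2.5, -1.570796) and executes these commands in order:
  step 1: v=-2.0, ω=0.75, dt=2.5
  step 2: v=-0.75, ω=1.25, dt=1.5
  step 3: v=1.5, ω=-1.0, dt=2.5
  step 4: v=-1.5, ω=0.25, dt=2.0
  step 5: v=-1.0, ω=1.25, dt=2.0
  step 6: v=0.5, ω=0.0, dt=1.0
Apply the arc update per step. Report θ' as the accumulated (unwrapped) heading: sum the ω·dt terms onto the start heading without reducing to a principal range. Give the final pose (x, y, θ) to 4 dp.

(-1.1974, 0.3395, 2.6792)

step 1: θ'=0.3042 (R=-2.6667) → pose (1.0346, 0.0442, 0.3042)
step 2: θ'=2.1792 (R=-0.6000) → pose (0.7220, -0.8712, 2.1792)
step 3: θ'=-0.3208 (R=-1.5000) → pose (2.4258, 1.4097, -0.3208)
step 4: θ'=0.1792 (R=-6.0000) → pose (-0.5356, 1.6197, 0.1792)
step 5: θ'=2.6792 (R=-0.8000) → pose (-0.7499, 0.1165, 2.6792)
step 6: θ'=2.6792 (straight) → pose (-1.1974, 0.3395, 2.6792)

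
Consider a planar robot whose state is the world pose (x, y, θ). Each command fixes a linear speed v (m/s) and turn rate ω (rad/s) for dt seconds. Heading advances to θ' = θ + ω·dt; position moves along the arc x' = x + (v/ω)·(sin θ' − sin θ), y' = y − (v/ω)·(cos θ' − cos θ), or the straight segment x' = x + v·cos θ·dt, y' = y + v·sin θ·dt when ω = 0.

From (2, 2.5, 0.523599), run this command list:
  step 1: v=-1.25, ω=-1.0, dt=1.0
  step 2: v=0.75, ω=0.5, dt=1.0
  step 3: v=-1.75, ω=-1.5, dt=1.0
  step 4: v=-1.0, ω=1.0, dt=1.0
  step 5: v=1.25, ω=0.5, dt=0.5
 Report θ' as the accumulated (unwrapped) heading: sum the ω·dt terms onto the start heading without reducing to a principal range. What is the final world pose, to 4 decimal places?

(0.3844, 3.9413, -0.2264)

step 1: θ'=-0.4764 (R=1.2500) → pose (0.8018, 2.4717, -0.4764)
step 2: θ'=0.0236 (R=1.5000) → pose (1.5250, 2.3051, 0.0236)
step 3: θ'=-1.4764 (R=1.1667) → pose (0.3360, 3.3615, -1.4764)
step 4: θ'=-0.4764 (R=-1.0000) → pose (-0.2009, 4.1559, -0.4764)
step 5: θ'=-0.2264 (R=2.5000) → pose (0.3844, 3.9413, -0.2264)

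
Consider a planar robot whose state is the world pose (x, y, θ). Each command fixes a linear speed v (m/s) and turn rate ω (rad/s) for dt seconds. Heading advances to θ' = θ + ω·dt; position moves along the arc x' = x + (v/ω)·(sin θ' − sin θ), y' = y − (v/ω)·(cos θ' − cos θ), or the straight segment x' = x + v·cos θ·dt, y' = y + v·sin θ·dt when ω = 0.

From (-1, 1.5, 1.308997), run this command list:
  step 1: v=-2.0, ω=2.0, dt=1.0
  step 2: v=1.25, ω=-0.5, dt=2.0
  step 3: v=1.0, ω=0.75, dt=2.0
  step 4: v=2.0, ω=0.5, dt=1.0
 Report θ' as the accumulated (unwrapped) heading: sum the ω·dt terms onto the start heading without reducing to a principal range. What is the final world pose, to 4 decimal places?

step 1: θ'=3.3090 (R=-1.0000) → pose (0.1325, 0.2552, 3.3090)
step 2: θ'=2.3090 (R=-2.5000) → pose (-2.1332, 1.0378, 2.3090)
step 3: θ'=3.8090 (R=1.3333) → pose (-3.9447, 1.1878, 3.8090)
step 4: θ'=4.3090 (R=4.0000) → pose (-5.1479, -0.3838, 4.3090)

(-5.1479, -0.3838, 4.3090)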